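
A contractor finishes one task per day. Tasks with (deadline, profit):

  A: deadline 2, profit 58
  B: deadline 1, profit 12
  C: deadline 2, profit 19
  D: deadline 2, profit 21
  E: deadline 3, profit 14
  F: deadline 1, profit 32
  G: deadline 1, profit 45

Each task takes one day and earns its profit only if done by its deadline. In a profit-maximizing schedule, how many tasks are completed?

Profit order: A=58 G=45 F=32 D=21 C=19 E=14 B=12
Assign: A→slot 2, G→slot 1, F skipped, D skipped, C skipped, E→slot 3, B skipped.
Slots: [1:G] [2:A] [3:E]
3 of 7 scheduled.

3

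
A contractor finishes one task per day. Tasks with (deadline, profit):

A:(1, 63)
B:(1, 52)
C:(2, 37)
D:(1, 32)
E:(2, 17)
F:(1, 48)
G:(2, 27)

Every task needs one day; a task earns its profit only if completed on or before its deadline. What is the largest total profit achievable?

100

Profit order: A=63 B=52 F=48 C=37 D=32 G=27 E=17
Assign: A→slot 1, B skipped, F skipped, C→slot 2, D skipped, G skipped, E skipped.
Slots: [1:A] [2:C]
Profit = 63 + 37 = 100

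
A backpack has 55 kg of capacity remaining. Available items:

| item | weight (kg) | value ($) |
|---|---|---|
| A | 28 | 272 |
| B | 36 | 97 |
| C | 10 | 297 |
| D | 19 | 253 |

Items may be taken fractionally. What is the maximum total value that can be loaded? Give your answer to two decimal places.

802.57

Order: C (297/10=29.70) > D (253/19=13.32) > A (272/28=9.71) > B (97/36=2.69)
Fill: take C (10 @ 297) → take D (19 @ 253) → take 26/28 of A → 252.57; 55/55 used.
Total value = 802.57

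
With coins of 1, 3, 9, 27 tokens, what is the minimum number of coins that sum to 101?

7

Use the largest denomination that fits, subtract, and repeat.
101 − 3×27→20 − 2×9→2 − 2×1→0
Total coins = 3 + 2 + 2 = 7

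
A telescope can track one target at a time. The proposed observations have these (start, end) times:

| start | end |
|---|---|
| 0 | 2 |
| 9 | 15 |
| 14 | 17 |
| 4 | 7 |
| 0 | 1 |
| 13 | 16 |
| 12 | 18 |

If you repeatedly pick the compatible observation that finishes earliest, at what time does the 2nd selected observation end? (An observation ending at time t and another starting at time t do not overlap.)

Greedy by earliest finish: after sorting by end time, pick each interval compatible with the last pick.
Sorted by end: (0,1)  (0,2)  (4,7)  (9,15)  (13,16)  (14,17)  (12,18)
take (0,1); take (4,7); take (9,15); skip (13,16); skip (14,17); skip (12,18).
Selected: (0,1) (4,7) (9,15)

7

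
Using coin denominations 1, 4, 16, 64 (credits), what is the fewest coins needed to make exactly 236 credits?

Use the largest denomination that fits, subtract, and repeat.
236 − 3×64→44 − 2×16→12 − 3×4→0
Total coins = 3 + 2 + 3 = 8

8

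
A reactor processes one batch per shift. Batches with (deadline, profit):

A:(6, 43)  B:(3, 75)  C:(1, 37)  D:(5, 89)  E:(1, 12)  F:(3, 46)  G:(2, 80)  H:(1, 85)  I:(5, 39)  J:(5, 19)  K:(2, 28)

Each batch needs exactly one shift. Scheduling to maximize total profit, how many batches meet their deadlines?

6

Take jobs in profit order; each goes to the latest open slot no later than its deadline.
By profit: D(d5,89), H(d1,85), G(d2,80), B(d3,75), F(d3,46), A(d6,43), I(d5,39), C(d1,37), K(d2,28), J(d5,19), E(d1,12)
D→slot 5; H→slot 1; G→slot 2; B→slot 3; F skipped; A→slot 6; I→slot 4; C skipped; K skipped; J skipped; E skipped.
6 of 11 scheduled.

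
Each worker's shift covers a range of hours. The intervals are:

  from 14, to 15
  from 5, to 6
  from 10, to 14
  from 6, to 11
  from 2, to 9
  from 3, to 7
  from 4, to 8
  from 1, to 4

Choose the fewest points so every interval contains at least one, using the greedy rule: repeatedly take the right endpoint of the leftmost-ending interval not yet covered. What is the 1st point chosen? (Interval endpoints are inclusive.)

4

Sorted: [1,4] [5,6] [3,7] [4,8] [2,9] [6,11] [10,14] [14,15]
{[1,4]} hit by 4; {[5,6],[3,7],[4,8],[2,9],[6,11]} hit by 6; {[10,14],[14,15]} hit by 14.
Points: 4, 6, 14 (3 total).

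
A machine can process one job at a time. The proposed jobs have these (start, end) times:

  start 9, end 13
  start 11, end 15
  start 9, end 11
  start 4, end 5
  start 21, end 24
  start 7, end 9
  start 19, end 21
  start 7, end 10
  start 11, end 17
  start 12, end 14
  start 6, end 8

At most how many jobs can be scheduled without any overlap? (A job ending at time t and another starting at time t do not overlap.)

6

Sorted by end: (4,5)  (6,8)  (7,9)  (7,10)  (9,11)  (9,13)  (12,14)  (11,15)  (11,17)  (19,21)  (21,24)
take (4,5); take (6,8); take (9,11); skip (9,13); take (12,14); skip (11,15); take (19,21); take (21,24).
Selected 6 jobs.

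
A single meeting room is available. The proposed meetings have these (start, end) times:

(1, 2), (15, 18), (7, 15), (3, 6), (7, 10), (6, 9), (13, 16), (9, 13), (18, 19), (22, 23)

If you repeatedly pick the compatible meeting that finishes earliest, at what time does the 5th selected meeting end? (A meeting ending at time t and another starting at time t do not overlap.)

Order by finish time; keep every interval that doesn't clash with the previous kept one.
By end time: (1,2), (3,6), (6,9), (7,10), (9,13), (7,15), (13,16), (15,18), (18,19), (22,23).
Pick (1,2); next start ≥ 2 → (3,6); next start ≥ 6 → (6,9); next start ≥ 9 → (9,13); next start ≥ 13 → (13,16); next start ≥ 16 → (18,19); next start ≥ 19 → (22,23).
Selected: (1,2) (3,6) (6,9) (9,13) (13,16) (18,19) (22,23)

16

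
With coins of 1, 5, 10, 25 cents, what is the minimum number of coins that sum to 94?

9

Use the largest denomination that fits, subtract, and repeat.
94 = 3×25 + 1×10 + 1×5 + 4×1
Total coins = 3 + 1 + 1 + 4 = 9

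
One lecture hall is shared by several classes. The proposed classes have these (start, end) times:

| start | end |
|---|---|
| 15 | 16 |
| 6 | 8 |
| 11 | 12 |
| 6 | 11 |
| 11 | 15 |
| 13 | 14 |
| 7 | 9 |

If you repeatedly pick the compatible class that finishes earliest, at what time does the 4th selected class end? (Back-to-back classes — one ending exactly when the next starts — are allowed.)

Greedy by earliest finish: after sorting by end time, pick each interval compatible with the last pick.
Sorted by end: (6,8)  (7,9)  (6,11)  (11,12)  (13,14)  (11,15)  (15,16)
take (6,8); take (11,12); take (13,14); take (15,16).
Selected: (6,8) (11,12) (13,14) (15,16)

16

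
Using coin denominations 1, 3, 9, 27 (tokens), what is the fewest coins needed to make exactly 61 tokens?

Greedy: take as many of the largest coin as possible, then repeat with the remainder.
61 − 2×27→7 − 2×3→1 − 1×1→0
Total coins = 2 + 2 + 1 = 5

5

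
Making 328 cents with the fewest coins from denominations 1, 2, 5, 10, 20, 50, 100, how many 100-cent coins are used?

3

Use the largest denomination that fits, subtract, and repeat.
328 − 3×100→28 − 1×20→8 − 1×5→3 − 1×2→1 − 1×1→0
Count of 100: 3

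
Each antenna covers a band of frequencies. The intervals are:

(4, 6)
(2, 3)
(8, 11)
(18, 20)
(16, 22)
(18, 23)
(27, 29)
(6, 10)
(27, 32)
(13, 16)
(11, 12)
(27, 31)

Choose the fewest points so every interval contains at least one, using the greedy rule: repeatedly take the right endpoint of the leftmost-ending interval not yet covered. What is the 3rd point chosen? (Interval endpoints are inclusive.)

11

Sort by right endpoint; whenever an interval is uncovered, place a point at its right end.
By right end: [2,3]  [4,6]  [6,10]  [8,11]  [11,12]  [13,16]  [18,20]  [16,22]  [18,23]  [27,29]  [27,31]  [27,32]
[2,3] uncovered → point at 3; [4,6] uncovered → point at 6; [8,11] uncovered → point at 11; [13,16] uncovered → point at 16; [18,20] uncovered → point at 20; [27,29] uncovered → point at 29.
Points: 3, 6, 11, 16, 20, 29 (6 total).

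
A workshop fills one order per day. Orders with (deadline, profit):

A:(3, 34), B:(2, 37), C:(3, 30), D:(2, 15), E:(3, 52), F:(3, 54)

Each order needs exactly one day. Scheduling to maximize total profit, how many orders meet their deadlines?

Sort by profit descending; place each in the latest free slot ≤ its deadline.
By profit: F(d3,54), E(d3,52), B(d2,37), A(d3,34), C(d3,30), D(d2,15)
F→slot 3; E→slot 2; B→slot 1; A skipped; C skipped; D skipped.
3 of 6 scheduled.

3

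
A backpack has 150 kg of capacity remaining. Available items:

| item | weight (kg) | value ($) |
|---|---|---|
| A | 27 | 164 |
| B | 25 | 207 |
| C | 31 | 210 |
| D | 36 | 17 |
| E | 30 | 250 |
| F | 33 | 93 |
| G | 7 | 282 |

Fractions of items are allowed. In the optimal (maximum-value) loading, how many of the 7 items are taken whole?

Sort by value per unit weight and fill in that order.
Order: G (282/7=40.29) > E (250/30=8.33) > B (207/25=8.28) > C (210/31=6.77) > A (164/27=6.07) > F (93/33=2.82) > D (17/36=0.47)
Fill: take G (7 @ 282) → take E (30 @ 250) → take B (25 @ 207) → take C (31 @ 210) → take A (27 @ 164) → take 30/33 of F → 84.55; 150/150 used.
5 item(s) taken whole; one partial (take 30/33 of F).

5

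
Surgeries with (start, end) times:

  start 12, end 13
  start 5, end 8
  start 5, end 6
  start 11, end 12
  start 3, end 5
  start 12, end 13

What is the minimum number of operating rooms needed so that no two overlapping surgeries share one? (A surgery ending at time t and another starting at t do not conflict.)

2

Count concurrent intervals with a sweep; the peak is the room count.
Events (time:±→running): 3:+→1 5:-→0 5:+→1 5:+→2 … peak 2.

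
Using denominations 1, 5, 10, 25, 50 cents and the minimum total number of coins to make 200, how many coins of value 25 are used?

0

Use the largest denomination that fits, subtract, and repeat.
200 − 4×50→0
Count of 25: 0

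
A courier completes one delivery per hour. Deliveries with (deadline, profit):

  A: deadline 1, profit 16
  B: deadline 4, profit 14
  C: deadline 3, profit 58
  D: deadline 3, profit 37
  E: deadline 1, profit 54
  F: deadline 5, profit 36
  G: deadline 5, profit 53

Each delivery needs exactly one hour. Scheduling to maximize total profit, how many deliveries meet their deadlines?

5

Sort by profit descending; place each in the latest free slot ≤ its deadline.
By profit: C(d3,58), E(d1,54), G(d5,53), D(d3,37), F(d5,36), A(d1,16), B(d4,14)
C→slot 3; E→slot 1; G→slot 5; D→slot 2; F→slot 4; A skipped; B skipped.
5 of 7 scheduled.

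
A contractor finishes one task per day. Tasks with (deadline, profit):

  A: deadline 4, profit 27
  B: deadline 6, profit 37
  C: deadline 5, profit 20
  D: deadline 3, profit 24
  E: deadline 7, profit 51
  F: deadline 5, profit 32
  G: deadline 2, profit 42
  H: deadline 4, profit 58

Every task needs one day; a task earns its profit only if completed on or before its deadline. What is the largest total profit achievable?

271

Profit order: H=58 E=51 G=42 B=37 F=32 A=27 D=24 C=20
Assign: H→slot 4, E→slot 7, G→slot 2, B→slot 6, F→slot 5, A→slot 3, D→slot 1, C skipped.
Slots: [1:D] [2:G] [3:A] [4:H] [5:F] [6:B] [7:E]
Profit = 24 + 42 + 27 + 58 + 32 + 37 + 51 = 271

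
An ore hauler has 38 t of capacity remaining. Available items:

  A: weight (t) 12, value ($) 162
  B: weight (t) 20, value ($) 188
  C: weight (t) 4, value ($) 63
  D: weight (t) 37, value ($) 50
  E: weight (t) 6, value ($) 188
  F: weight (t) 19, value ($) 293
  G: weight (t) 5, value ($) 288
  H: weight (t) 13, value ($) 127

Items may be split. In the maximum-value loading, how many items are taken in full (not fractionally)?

Sort by value per unit weight and fill in that order.
Order: G (288/5=57.60) > E (188/6=31.33) > C (63/4=15.75) > F (293/19=15.42) > A (162/12=13.50) > H (127/13=9.77) > B (188/20=9.40) > D (50/37=1.35)
Fill: take G (5 @ 288) → take E (6 @ 188) → take C (4 @ 63) → take F (19 @ 293) → take 4/12 of A → 54.00; 38/38 used.
4 item(s) taken whole; one partial (take 4/12 of A).

4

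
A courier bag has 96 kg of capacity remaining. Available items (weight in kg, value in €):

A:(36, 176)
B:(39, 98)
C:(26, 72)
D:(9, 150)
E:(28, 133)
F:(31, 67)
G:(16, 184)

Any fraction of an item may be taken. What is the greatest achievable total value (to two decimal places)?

662.38

Order: D (150/9=16.67) > G (184/16=11.50) > A (176/36=4.89) > E (133/28=4.75) > C (72/26=2.77) > B (98/39=2.51) > F (67/31=2.16)
Fill: take D (9 @ 150) → take G (16 @ 184) → take A (36 @ 176) → take E (28 @ 133) → take 7/26 of C → 19.38; 96/96 used.
Total value = 662.38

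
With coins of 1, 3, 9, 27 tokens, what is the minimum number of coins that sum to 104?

104 = 3×27 + 2×9 + 1×3 + 2×1
Total coins = 3 + 2 + 1 + 2 = 8

8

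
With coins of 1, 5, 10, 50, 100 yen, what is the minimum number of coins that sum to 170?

170 − 1×100→70 − 1×50→20 − 2×10→0
Total coins = 1 + 1 + 2 = 4

4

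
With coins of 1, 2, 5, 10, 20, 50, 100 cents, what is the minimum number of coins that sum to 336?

7

336 − 3×100→36 − 1×20→16 − 1×10→6 − 1×5→1 − 1×1→0
Total coins = 3 + 1 + 1 + 1 + 1 = 7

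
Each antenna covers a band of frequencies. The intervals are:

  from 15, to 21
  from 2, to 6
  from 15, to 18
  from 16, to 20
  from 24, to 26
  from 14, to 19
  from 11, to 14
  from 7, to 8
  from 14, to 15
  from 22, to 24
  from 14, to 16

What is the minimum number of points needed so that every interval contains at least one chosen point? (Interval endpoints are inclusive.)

5

Process intervals by earliest right end; each time one isn't hit yet, stab at its right endpoint.
By right end: [2,6]  [7,8]  [11,14]  [14,15]  [14,16]  [15,18]  [14,19]  [16,20]  [15,21]  [22,24]  [24,26]
[2,6] uncovered → point at 6; [7,8] uncovered → point at 8; [11,14] uncovered → point at 14; [15,18] uncovered → point at 18; [22,24] uncovered → point at 24.
Points: 6, 8, 14, 18, 24 (5 total).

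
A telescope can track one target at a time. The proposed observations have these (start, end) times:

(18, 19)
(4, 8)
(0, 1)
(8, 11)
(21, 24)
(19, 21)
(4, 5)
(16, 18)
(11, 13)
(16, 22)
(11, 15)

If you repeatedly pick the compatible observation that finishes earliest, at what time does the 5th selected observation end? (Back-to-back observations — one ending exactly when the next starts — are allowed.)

Greedy by earliest finish: after sorting by end time, pick each interval compatible with the last pick.
Sorted by end: (0,1)  (4,5)  (4,8)  (8,11)  (11,13)  (11,15)  (16,18)  (18,19)  (19,21)  (16,22)  (21,24)
take (0,1); take (4,5); skip (4,8); take (8,11); take (11,13); skip (11,15); take (16,18); take (18,19); take (19,21); take (21,24).
Selected: (0,1) (4,5) (8,11) (11,13) (16,18) (18,19) (19,21) (21,24)

18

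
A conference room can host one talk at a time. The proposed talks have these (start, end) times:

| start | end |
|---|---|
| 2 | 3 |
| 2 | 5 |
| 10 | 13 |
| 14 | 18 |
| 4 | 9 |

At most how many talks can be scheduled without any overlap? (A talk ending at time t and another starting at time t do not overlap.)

4

Greedy by earliest finish: after sorting by end time, pick each interval compatible with the last pick.
Sorted by end: (2,3)  (2,5)  (4,9)  (10,13)  (14,18)
take (2,3); take (4,9); take (10,13); take (14,18).
Selected 4 talks.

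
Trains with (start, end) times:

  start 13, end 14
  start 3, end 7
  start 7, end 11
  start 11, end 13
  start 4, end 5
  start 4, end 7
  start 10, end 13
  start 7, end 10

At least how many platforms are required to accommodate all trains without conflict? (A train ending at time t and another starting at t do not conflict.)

Events (time:±→running): 3:+→1 4:+→2 4:+→3 … peak 3.

3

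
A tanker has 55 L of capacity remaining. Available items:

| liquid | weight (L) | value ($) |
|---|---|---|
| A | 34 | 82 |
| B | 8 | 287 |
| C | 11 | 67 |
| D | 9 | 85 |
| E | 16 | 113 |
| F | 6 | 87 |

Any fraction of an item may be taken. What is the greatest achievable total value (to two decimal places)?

Ratios (sorted): B 35.88, F 14.50, D 9.44, E 7.06, C 6.09, A 2.41
take B (8 @ 287); take F (6 @ 87); take D (9 @ 85); take E (16 @ 113); take C (11 @ 67); take 5/34 of A → 12.06. Capacity used 55/55.
Total value = 651.06

651.06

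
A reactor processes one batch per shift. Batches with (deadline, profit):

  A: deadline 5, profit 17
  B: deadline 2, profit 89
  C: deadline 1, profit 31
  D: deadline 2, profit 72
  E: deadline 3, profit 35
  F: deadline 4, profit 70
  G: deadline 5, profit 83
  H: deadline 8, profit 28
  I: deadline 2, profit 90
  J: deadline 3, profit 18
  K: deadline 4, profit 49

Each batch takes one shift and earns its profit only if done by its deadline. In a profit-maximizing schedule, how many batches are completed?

6

Sort by profit descending; place each in the latest free slot ≤ its deadline.
Profit order: I=90 B=89 G=83 D=72 F=70 K=49 E=35 C=31 H=28 J=18 A=17
Assign: I→slot 2, B→slot 1, G→slot 5, D skipped, F→slot 4, K→slot 3, E skipped, C skipped, H→slot 8, J skipped, A skipped.
Slots: [1:B] [2:I] [3:K] [4:F] [5:G] [8:H]
6 of 11 scheduled.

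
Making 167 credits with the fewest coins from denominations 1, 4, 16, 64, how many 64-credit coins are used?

167 = 2×64 + 2×16 + 1×4 + 3×1
Count of 64: 2

2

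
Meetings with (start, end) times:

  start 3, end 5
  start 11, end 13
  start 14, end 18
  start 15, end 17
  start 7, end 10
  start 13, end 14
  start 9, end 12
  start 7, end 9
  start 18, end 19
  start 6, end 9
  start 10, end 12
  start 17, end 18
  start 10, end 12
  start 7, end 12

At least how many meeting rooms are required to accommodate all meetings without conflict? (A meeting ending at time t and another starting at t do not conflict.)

5

Events (time:±→running): 3:+→1 5:-→0 6:+→1 7:+→2 7:+→3 7:+→4 9:-→3 9:-→2 9:+→3 10:-→2 10:+→3 10:+→4 11:+→5 … peak 5.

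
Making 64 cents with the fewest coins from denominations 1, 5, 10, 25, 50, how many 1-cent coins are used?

Greedy: take as many of the largest coin as possible, then repeat with the remainder.
64 − 1×50→14 − 1×10→4 − 4×1→0
Count of 1: 4

4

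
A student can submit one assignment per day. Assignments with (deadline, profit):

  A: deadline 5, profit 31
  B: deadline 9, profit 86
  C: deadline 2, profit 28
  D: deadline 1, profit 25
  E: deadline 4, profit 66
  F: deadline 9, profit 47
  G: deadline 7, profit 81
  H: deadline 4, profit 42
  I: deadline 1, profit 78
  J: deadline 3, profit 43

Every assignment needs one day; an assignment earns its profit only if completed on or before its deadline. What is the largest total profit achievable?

Take jobs in profit order; each goes to the latest open slot no later than its deadline.
Profit order: B=86 G=81 I=78 E=66 F=47 J=43 H=42 A=31 C=28 D=25
Assign: B→slot 9, G→slot 7, I→slot 1, E→slot 4, F→slot 8, J→slot 3, H→slot 2, A→slot 5, C skipped, D skipped.
Slots: [1:I] [2:H] [3:J] [4:E] [5:A] [7:G] [8:F] [9:B]
Profit = 78 + 42 + 43 + 66 + 31 + 81 + 47 + 86 = 474

474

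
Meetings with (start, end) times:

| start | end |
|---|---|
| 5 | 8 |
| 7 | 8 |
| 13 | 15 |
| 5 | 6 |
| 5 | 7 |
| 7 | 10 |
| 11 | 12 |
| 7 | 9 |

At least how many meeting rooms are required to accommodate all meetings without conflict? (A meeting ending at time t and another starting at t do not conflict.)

starts: [5, 5, 5, 7, 7, 7, 11, 13]
ends:   [6, 7, 8, 8, 9, 10, 12, 15]
s5→1 s5→2 s5→3 e6→2 e7→1 s7→2 s7→3 s7→4  — peak 4.

4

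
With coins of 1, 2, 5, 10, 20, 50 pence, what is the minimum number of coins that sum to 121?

Use the largest denomination that fits, subtract, and repeat.
121 − 2×50→21 − 1×20→1 − 1×1→0
Total coins = 2 + 1 + 1 = 4

4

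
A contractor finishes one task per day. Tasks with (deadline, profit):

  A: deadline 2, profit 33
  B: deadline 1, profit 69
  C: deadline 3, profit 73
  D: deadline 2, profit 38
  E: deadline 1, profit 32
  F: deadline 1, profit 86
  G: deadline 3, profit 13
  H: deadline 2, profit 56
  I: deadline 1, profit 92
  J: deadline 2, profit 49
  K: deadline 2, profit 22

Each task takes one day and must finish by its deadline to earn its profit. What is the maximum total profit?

221

Sort by profit descending; place each in the latest free slot ≤ its deadline.
By profit: I(d1,92), F(d1,86), C(d3,73), B(d1,69), H(d2,56), J(d2,49), D(d2,38), A(d2,33), E(d1,32), K(d2,22), G(d3,13)
I→slot 1; F skipped; C→slot 3; B skipped; H→slot 2; J skipped; D skipped; A skipped; E skipped; K skipped; G skipped.
Profit = 92 + 56 + 73 = 221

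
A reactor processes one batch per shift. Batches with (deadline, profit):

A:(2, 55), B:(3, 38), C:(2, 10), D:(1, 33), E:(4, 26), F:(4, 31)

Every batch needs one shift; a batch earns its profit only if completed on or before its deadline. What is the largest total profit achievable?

Sort by profit descending; place each in the latest free slot ≤ its deadline.
By profit: A(d2,55), B(d3,38), D(d1,33), F(d4,31), E(d4,26), C(d2,10)
A→slot 2; B→slot 3; D→slot 1; F→slot 4; E skipped; C skipped.
Profit = 33 + 55 + 38 + 31 = 157

157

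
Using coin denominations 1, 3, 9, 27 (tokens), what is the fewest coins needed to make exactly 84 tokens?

4

Use the largest denomination that fits, subtract, and repeat.
84 = 3×27 + 1×3
Total coins = 3 + 1 = 4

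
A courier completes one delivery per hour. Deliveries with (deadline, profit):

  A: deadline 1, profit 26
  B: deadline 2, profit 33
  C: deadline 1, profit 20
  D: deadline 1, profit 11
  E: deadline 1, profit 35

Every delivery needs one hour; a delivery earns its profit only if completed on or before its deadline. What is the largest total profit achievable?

68

By profit: E(d1,35), B(d2,33), A(d1,26), C(d1,20), D(d1,11)
E→slot 1; B→slot 2; A skipped; C skipped; D skipped.
Profit = 35 + 33 = 68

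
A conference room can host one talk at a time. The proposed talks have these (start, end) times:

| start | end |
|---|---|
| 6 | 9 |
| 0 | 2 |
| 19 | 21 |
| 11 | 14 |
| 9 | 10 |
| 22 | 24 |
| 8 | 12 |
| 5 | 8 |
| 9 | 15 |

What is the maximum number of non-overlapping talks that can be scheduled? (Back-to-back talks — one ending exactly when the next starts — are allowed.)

Order by finish time; keep every interval that doesn't clash with the previous kept one.
Sorted by end: (0,2)  (5,8)  (6,9)  (9,10)  (8,12)  (11,14)  (9,15)  (19,21)  (22,24)
take (0,2); take (5,8); take (9,10); take (11,14); take (19,21); take (22,24).
Selected 6 talks.

6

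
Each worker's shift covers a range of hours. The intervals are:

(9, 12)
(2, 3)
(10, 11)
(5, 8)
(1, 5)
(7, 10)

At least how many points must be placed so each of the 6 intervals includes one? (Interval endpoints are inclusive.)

Sorted: [2,3] [1,5] [5,8] [7,10] [10,11] [9,12]
{[2,3],[1,5]} hit by 3; {[5,8],[7,10]} hit by 8; {[10,11],[9,12]} hit by 11.
Points: 3, 8, 11 (3 total).

3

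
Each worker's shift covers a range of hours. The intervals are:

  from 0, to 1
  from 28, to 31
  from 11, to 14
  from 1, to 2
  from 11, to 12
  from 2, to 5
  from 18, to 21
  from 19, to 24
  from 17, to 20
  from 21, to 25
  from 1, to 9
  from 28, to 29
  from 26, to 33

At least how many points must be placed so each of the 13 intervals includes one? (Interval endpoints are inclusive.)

6

Sort by right endpoint; whenever an interval is uncovered, place a point at its right end.
Sorted: [0,1] [1,2] [2,5] [1,9] [11,12] [11,14] [17,20] [18,21] [19,24] [21,25] [28,29] [28,31] [26,33]
{[0,1],[1,2]} hit by 1; {[2,5],[1,9]} hit by 5; {[11,12],[11,14]} hit by 12; {[17,20],[18,21],[19,24]} hit by 20; {[21,25]} hit by 25; {[28,29],[28,31],[26,33]} hit by 29.
Points: 1, 5, 12, 20, 25, 29 (6 total).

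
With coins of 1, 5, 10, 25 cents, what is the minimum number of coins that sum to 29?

29 = 1×25 + 4×1
Total coins = 1 + 4 = 5

5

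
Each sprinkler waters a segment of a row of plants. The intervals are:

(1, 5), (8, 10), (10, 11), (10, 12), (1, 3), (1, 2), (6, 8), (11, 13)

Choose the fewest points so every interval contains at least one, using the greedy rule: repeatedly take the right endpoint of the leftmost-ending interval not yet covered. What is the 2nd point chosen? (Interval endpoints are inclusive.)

Sort by right endpoint; whenever an interval is uncovered, place a point at its right end.
Sorted: [1,2] [1,3] [1,5] [6,8] [8,10] [10,11] [10,12] [11,13]
{[1,2],[1,3],[1,5]} hit by 2; {[6,8],[8,10]} hit by 8; {[10,11],[10,12],[11,13]} hit by 11.
Points: 2, 8, 11 (3 total).

8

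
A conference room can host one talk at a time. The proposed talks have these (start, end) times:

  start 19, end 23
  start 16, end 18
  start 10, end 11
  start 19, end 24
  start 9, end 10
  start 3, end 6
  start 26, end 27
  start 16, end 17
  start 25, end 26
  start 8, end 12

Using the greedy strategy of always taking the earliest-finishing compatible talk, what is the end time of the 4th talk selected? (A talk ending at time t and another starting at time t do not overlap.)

17

Greedy by earliest finish: after sorting by end time, pick each interval compatible with the last pick.
Sorted by end: (3,6)  (9,10)  (10,11)  (8,12)  (16,17)  (16,18)  (19,23)  (19,24)  (25,26)  (26,27)
take (3,6); take (9,10); take (10,11); skip (8,12); take (16,17); skip (16,18); take (19,23); skip (19,24); take (25,26); take (26,27).
Selected: (3,6) (9,10) (10,11) (16,17) (19,23) (25,26) (26,27)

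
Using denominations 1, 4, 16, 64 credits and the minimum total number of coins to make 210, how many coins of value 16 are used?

1

Use the largest denomination that fits, subtract, and repeat.
210 − 3×64→18 − 1×16→2 − 2×1→0
Count of 16: 1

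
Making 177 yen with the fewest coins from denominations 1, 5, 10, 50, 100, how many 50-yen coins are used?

1

177 − 1×100→77 − 1×50→27 − 2×10→7 − 1×5→2 − 2×1→0
Count of 50: 1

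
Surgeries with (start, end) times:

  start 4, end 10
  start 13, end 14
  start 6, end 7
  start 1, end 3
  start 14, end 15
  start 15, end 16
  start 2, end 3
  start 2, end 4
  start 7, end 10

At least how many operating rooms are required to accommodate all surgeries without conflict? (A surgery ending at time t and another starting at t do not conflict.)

The answer is the maximum number of intervals overlapping at any instant.
Events (time:±→running): 1:+→1 2:+→2 2:+→3 … peak 3.

3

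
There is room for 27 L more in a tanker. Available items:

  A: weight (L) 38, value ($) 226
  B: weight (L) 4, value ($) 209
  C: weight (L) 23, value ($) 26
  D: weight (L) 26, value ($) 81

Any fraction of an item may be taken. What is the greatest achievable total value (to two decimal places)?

Sort by value per unit weight and fill in that order.
Order: B (209/4=52.25) > A (226/38=5.95) > D (81/26=3.12) > C (26/23=1.13)
Fill: take B (4 @ 209) → take 23/38 of A → 136.79; 27/27 used.
Total value = 345.79

345.79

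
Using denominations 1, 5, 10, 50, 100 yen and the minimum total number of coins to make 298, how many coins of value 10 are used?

298 − 2×100→98 − 1×50→48 − 4×10→8 − 1×5→3 − 3×1→0
Count of 10: 4

4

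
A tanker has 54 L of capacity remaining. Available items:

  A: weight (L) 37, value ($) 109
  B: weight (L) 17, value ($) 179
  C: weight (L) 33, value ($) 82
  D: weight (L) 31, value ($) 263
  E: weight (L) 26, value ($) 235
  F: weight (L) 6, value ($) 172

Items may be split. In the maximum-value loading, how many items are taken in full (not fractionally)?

Order: F (172/6=28.67) > B (179/17=10.53) > E (235/26=9.04) > D (263/31=8.48) > A (109/37=2.95) > C (82/33=2.48)
Fill: take F (6 @ 172) → take B (17 @ 179) → take E (26 @ 235) → take 5/31 of D → 42.42; 54/54 used.
3 item(s) taken whole; one partial (take 5/31 of D).

3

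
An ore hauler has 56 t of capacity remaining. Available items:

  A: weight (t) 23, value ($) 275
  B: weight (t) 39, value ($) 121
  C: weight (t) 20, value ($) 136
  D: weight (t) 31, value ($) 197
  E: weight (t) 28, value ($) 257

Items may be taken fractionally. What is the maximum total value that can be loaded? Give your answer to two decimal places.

Order: A (275/23=11.96) > E (257/28=9.18) > C (136/20=6.80) > D (197/31=6.35) > B (121/39=3.10)
Fill: take A (23 @ 275) → take E (28 @ 257) → take 5/20 of C → 34.00; 56/56 used.
Total value = 566.00

566.00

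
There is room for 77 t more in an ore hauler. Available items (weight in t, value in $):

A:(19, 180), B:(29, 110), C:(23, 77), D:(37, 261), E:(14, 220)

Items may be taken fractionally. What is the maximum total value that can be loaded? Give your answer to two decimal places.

Sort by value per unit weight and fill in that order.
Order: E (220/14=15.71) > A (180/19=9.47) > D (261/37=7.05) > B (110/29=3.79) > C (77/23=3.35)
Fill: take E (14 @ 220) → take A (19 @ 180) → take D (37 @ 261) → take 7/29 of B → 26.55; 77/77 used.
Total value = 687.55

687.55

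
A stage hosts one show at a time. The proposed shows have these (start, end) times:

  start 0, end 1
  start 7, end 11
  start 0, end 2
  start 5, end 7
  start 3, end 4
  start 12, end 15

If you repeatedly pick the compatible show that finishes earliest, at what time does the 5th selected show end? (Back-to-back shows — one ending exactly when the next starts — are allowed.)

Order by finish time; keep every interval that doesn't clash with the previous kept one.
Sorted by end: (0,1)  (0,2)  (3,4)  (5,7)  (7,11)  (12,15)
take (0,1); skip (0,2); take (3,4); take (5,7); take (7,11); take (12,15).
Selected: (0,1) (3,4) (5,7) (7,11) (12,15)

15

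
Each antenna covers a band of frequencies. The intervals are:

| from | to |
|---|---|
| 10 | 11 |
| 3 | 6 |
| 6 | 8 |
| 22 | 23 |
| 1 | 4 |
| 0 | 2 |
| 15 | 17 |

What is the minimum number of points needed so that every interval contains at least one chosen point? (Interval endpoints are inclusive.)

5

Sort by right endpoint; whenever an interval is uncovered, place a point at its right end.
Sorted: [0,2] [1,4] [3,6] [6,8] [10,11] [15,17] [22,23]
{[0,2],[1,4]} hit by 2; {[3,6],[6,8]} hit by 6; {[10,11]} hit by 11; {[15,17]} hit by 17; {[22,23]} hit by 23.
Points: 2, 6, 11, 17, 23 (5 total).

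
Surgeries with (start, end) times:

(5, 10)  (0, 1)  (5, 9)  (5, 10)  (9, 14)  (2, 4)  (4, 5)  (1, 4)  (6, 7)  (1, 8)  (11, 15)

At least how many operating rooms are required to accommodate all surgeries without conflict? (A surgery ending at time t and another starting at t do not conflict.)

The answer is the maximum number of intervals overlapping at any instant.
Events (time:±→running): 0:+→1 1:-→0 1:+→1 1:+→2 2:+→3 4:-→2 4:-→1 4:+→2 5:-→1 5:+→2 5:+→3 5:+→4 6:+→5 … peak 5.

5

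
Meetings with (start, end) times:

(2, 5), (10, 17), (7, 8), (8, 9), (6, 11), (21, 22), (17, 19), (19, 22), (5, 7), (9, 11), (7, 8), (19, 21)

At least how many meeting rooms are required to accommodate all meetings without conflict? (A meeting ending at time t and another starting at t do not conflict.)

Count concurrent intervals with a sweep; the peak is the room count.
starts: [2, 5, 6, 7, 7, 8, 9, 10, 17, 19, 19, 21]
ends:   [5, 7, 8, 8, 9, 11, 11, 17, 19, 21, 22, 22]
s2→1 e5→0 s5→1 s6→2 e7→1 s7→2 s7→3  — peak 3.

3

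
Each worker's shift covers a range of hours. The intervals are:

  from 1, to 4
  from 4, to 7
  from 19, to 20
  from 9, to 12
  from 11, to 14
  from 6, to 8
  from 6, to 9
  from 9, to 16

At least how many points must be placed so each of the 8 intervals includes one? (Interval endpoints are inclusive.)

Sort by right endpoint; whenever an interval is uncovered, place a point at its right end.
By right end: [1,4]  [4,7]  [6,8]  [6,9]  [9,12]  [11,14]  [9,16]  [19,20]
[1,4] uncovered → point at 4; [6,8] uncovered → point at 8; [9,12] uncovered → point at 12; [19,20] uncovered → point at 20.
Points: 4, 8, 12, 20 (4 total).

4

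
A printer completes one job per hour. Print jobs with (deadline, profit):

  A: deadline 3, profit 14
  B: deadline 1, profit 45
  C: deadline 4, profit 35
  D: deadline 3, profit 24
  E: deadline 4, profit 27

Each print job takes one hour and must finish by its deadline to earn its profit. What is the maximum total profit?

Take jobs in profit order; each goes to the latest open slot no later than its deadline.
Profit order: B=45 C=35 E=27 D=24 A=14
Assign: B→slot 1, C→slot 4, E→slot 3, D→slot 2, A skipped.
Slots: [1:B] [2:D] [3:E] [4:C]
Profit = 45 + 24 + 27 + 35 = 131

131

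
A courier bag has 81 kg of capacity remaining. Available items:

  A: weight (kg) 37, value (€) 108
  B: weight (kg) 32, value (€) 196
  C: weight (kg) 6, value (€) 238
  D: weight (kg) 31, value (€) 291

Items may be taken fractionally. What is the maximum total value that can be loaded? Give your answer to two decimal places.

760.03

Order: C (238/6=39.67) > D (291/31=9.39) > B (196/32=6.12) > A (108/37=2.92)
Fill: take C (6 @ 238) → take D (31 @ 291) → take B (32 @ 196) → take 12/37 of A → 35.03; 81/81 used.
Total value = 760.03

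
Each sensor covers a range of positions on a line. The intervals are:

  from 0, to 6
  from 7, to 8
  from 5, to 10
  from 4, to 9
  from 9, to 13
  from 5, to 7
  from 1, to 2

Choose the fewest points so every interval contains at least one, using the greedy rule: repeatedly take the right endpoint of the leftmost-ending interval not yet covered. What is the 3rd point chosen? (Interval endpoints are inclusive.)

Process intervals by earliest right end; each time one isn't hit yet, stab at its right endpoint.
Sorted: [1,2] [0,6] [5,7] [7,8] [4,9] [5,10] [9,13]
{[1,2],[0,6]} hit by 2; {[5,7],[7,8],[4,9],[5,10]} hit by 7; {[9,13]} hit by 13.
Points: 2, 7, 13 (3 total).

13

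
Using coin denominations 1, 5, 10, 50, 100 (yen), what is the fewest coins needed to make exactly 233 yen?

8

233 = 2×100 + 3×10 + 3×1
Total coins = 2 + 3 + 3 = 8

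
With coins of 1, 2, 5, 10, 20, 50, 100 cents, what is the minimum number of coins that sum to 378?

378 = 3×100 + 1×50 + 1×20 + 1×5 + 1×2 + 1×1
Total coins = 3 + 1 + 1 + 1 + 1 + 1 = 8

8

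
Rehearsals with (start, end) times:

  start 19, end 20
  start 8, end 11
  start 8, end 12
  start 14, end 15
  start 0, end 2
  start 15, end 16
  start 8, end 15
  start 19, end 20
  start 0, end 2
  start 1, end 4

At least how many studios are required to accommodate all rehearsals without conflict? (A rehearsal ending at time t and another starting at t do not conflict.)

Events (time:±→running): 0:+→1 0:+→2 1:+→3 … peak 3.

3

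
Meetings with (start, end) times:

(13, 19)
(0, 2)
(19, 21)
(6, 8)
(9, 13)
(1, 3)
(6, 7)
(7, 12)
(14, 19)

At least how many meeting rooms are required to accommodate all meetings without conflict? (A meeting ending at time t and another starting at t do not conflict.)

2

Count concurrent intervals with a sweep; the peak is the room count.
Events (time:±→running): 0:+→1 1:+→2 … peak 2.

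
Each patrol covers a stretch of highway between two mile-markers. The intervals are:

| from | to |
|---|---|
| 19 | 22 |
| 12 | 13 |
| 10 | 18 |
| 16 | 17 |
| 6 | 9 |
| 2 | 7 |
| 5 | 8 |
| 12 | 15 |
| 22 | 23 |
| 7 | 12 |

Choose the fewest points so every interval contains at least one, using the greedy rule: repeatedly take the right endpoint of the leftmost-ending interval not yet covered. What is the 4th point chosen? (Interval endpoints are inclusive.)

Sort by right endpoint; whenever an interval is uncovered, place a point at its right end.
Sorted: [2,7] [5,8] [6,9] [7,12] [12,13] [12,15] [16,17] [10,18] [19,22] [22,23]
{[2,7],[5,8],[6,9],[7,12]} hit by 7; {[12,13],[12,15]} hit by 13; {[16,17],[10,18]} hit by 17; {[19,22],[22,23]} hit by 22.
Points: 7, 13, 17, 22 (4 total).

22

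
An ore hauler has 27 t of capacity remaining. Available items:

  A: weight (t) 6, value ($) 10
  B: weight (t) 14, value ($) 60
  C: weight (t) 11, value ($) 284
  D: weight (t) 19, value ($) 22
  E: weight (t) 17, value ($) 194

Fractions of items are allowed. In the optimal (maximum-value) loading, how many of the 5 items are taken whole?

1

Order: C (284/11=25.82) > E (194/17=11.41) > B (60/14=4.29) > A (10/6=1.67) > D (22/19=1.16)
Fill: take C (11 @ 284) → take 16/17 of E → 182.59; 27/27 used.
1 item(s) taken whole; one partial (take 16/17 of E).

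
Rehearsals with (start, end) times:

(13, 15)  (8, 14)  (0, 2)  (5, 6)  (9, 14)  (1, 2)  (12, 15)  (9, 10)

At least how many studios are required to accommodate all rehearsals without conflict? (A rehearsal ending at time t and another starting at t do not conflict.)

The answer is the maximum number of intervals overlapping at any instant.
starts: [0, 1, 5, 8, 9, 9, 12, 13]
ends:   [2, 2, 6, 10, 14, 14, 15, 15]
s0→1 s1→2 e2→1 e2→0 s5→1 e6→0 s8→1 s9→2 s9→3 e10→2 s12→3 s13→4  — peak 4.

4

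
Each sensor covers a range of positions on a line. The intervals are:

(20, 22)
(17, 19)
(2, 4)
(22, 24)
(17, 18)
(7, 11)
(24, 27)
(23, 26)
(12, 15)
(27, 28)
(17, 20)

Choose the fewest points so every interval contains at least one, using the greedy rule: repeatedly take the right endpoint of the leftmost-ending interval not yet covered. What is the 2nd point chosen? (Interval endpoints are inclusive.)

11

Sort by right endpoint; whenever an interval is uncovered, place a point at its right end.
Sorted: [2,4] [7,11] [12,15] [17,18] [17,19] [17,20] [20,22] [22,24] [23,26] [24,27] [27,28]
{[2,4]} hit by 4; {[7,11]} hit by 11; {[12,15]} hit by 15; {[17,18],[17,19],[17,20]} hit by 18; {[20,22],[22,24]} hit by 22; {[23,26],[24,27]} hit by 26; {[27,28]} hit by 28.
Points: 4, 11, 15, 18, 22, 26, 28 (7 total).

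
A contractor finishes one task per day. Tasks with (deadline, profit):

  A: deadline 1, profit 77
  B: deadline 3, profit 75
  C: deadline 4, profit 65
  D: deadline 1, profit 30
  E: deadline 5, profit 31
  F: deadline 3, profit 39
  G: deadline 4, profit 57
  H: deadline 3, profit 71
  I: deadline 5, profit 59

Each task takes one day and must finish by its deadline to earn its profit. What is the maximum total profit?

Take jobs in profit order; each goes to the latest open slot no later than its deadline.
Profit order: A=77 B=75 H=71 C=65 I=59 G=57 F=39 E=31 D=30
Assign: A→slot 1, B→slot 3, H→slot 2, C→slot 4, I→slot 5, G skipped, F skipped, E skipped, D skipped.
Slots: [1:A] [2:H] [3:B] [4:C] [5:I]
Profit = 77 + 71 + 75 + 65 + 59 = 347

347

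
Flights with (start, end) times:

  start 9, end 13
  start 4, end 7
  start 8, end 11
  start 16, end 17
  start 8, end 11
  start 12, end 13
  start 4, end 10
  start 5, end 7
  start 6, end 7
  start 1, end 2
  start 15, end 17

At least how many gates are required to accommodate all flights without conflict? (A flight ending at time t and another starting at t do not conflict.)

The answer is the maximum number of intervals overlapping at any instant.
starts: [1, 4, 4, 5, 6, 8, 8, 9, 12, 15, 16]
ends:   [2, 7, 7, 7, 10, 11, 11, 13, 13, 17, 17]
s1→1 e2→0 s4→1 s4→2 s5→3 s6→4  — peak 4.

4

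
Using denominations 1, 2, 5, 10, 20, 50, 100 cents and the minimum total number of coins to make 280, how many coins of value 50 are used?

Greedy: take as many of the largest coin as possible, then repeat with the remainder.
280 = 2×100 + 1×50 + 1×20 + 1×10
Count of 50: 1

1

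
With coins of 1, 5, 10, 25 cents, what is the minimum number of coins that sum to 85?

4

Greedy: take as many of the largest coin as possible, then repeat with the remainder.
85 = 3×25 + 1×10
Total coins = 3 + 1 = 4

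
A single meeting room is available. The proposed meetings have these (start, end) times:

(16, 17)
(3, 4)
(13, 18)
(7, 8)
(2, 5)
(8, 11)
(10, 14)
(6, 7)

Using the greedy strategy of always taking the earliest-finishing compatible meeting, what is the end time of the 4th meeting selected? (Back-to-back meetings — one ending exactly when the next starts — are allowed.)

Sorted by end: (3,4)  (2,5)  (6,7)  (7,8)  (8,11)  (10,14)  (16,17)  (13,18)
take (3,4); skip (2,5); take (6,7); take (7,8); take (8,11); take (16,17).
Selected: (3,4) (6,7) (7,8) (8,11) (16,17)

11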